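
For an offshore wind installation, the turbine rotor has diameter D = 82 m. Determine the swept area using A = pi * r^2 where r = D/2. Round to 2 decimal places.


Compute the rotor radius:
  r = D / 2 = 82 / 2 = 41.0 m
Calculate swept area:
  A = pi * r^2 = pi * 41.0^2
  A = 5281.02 m^2

5281.02


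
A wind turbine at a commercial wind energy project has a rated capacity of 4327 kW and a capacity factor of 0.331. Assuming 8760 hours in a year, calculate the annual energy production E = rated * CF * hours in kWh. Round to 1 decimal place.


Annual energy = rated_kW * capacity_factor * hours_per_year
Given: P_rated = 4327 kW, CF = 0.331, hours = 8760
E = 4327 * 0.331 * 8760
E = 12546396.1 kWh

12546396.1


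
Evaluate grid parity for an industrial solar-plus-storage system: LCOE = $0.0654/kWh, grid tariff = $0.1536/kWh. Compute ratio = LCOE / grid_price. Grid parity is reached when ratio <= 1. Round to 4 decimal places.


Compare LCOE to grid price:
  LCOE = $0.0654/kWh, Grid price = $0.1536/kWh
  Ratio = LCOE / grid_price = 0.0654 / 0.1536 = 0.4258
  Grid parity achieved (ratio <= 1)? yes

0.4258


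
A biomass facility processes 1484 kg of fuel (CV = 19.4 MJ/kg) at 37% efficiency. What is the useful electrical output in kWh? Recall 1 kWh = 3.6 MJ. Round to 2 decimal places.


Total energy = mass * CV = 1484 * 19.4 = 28789.6 MJ
Useful energy = total * eta = 28789.6 * 0.37 = 10652.15 MJ
Convert to kWh: 10652.15 / 3.6
Useful energy = 2958.93 kWh

2958.93


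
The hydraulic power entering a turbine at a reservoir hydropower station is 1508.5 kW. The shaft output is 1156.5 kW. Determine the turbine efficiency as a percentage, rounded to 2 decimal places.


Turbine efficiency = (output power / input power) * 100
eta = (1156.5 / 1508.5) * 100
eta = 76.67%

76.67


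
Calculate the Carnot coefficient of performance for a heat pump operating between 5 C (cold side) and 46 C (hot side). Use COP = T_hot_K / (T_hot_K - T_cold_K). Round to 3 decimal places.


Convert to Kelvin:
  T_hot = 46 + 273.15 = 319.15 K
  T_cold = 5 + 273.15 = 278.15 K
Apply Carnot COP formula:
  COP = T_hot_K / (T_hot_K - T_cold_K) = 319.15 / 41.0
  COP = 7.784

7.784


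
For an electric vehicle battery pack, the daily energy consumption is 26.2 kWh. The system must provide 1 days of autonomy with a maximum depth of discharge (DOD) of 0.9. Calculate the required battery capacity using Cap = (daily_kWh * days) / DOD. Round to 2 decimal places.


Total energy needed = daily * days = 26.2 * 1 = 26.2 kWh
Account for depth of discharge:
  Cap = total_energy / DOD = 26.2 / 0.9
  Cap = 29.11 kWh

29.11


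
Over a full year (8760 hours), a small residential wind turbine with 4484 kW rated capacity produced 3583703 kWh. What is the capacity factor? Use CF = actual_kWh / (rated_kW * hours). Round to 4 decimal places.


Capacity factor = actual output / maximum possible output
Maximum possible = rated * hours = 4484 * 8760 = 39279840 kWh
CF = 3583703 / 39279840
CF = 0.0912

0.0912


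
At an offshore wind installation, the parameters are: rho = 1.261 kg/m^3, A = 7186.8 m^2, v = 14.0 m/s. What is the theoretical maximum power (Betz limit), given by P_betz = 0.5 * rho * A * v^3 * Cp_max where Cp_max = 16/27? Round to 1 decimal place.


The Betz coefficient Cp_max = 16/27 = 0.5926
v^3 = 14.0^3 = 2744.0
P_betz = 0.5 * rho * A * v^3 * Cp_max
P_betz = 0.5 * 1.261 * 7186.8 * 2744.0 * 0.5926
P_betz = 7368192.7 W

7368192.7


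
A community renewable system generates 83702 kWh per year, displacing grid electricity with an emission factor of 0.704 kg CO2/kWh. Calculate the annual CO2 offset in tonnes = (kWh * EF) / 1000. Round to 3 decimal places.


CO2 offset in kg = generation * emission_factor
CO2 offset = 83702 * 0.704 = 58926.21 kg
Convert to tonnes:
  CO2 offset = 58926.21 / 1000 = 58.926 tonnes

58.926


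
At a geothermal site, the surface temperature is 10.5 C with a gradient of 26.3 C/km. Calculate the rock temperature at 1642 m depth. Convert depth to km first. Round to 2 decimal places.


Convert depth to km: 1642 / 1000 = 1.642 km
Temperature increase = gradient * depth_km = 26.3 * 1.642 = 43.18 C
Temperature at depth = T_surface + delta_T = 10.5 + 43.18
T = 53.68 C

53.68


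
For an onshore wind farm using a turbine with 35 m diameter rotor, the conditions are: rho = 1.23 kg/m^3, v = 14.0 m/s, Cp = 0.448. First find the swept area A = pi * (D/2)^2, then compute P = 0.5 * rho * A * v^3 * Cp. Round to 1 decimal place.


Step 1 -- Compute swept area:
  A = pi * (D/2)^2 = pi * (35/2)^2 = 962.11 m^2
Step 2 -- Apply wind power equation:
  P = 0.5 * rho * A * v^3 * Cp
  v^3 = 14.0^3 = 2744.0
  P = 0.5 * 1.23 * 962.11 * 2744.0 * 0.448
  P = 727383.1 W

727383.1


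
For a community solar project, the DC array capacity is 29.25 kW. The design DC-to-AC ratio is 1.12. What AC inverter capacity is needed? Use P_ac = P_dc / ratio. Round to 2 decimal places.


The inverter AC capacity is determined by the DC/AC ratio.
Given: P_dc = 29.25 kW, DC/AC ratio = 1.12
P_ac = P_dc / ratio = 29.25 / 1.12
P_ac = 26.12 kW

26.12


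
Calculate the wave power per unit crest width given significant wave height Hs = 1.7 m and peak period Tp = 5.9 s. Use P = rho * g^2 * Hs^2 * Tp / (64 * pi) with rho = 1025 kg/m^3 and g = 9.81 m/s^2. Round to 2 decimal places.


Apply wave power formula:
  g^2 = 9.81^2 = 96.2361
  Hs^2 = 1.7^2 = 2.89
  Numerator = rho * g^2 * Hs^2 * Tp = 1025 * 96.2361 * 2.89 * 5.9 = 1681944.78
  Denominator = 64 * pi = 201.0619
  P = 1681944.78 / 201.0619 = 8365.31 W/m

8365.31


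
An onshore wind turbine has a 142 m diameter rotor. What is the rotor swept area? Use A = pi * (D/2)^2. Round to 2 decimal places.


Compute the rotor radius:
  r = D / 2 = 142 / 2 = 71.0 m
Calculate swept area:
  A = pi * r^2 = pi * 71.0^2
  A = 15836.77 m^2

15836.77


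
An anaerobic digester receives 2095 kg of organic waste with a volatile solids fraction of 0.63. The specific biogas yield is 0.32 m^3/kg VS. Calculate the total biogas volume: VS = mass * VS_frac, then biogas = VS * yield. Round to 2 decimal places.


Compute volatile solids:
  VS = mass * VS_fraction = 2095 * 0.63 = 1319.85 kg
Calculate biogas volume:
  Biogas = VS * specific_yield = 1319.85 * 0.32
  Biogas = 422.35 m^3

422.35


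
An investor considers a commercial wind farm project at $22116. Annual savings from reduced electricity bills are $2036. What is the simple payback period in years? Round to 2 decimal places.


Simple payback period = initial cost / annual savings
Payback = 22116 / 2036
Payback = 10.86 years

10.86


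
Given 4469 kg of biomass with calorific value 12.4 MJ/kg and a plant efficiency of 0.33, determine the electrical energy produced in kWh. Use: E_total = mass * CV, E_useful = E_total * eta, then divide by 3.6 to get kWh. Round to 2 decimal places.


Total energy = mass * CV = 4469 * 12.4 = 55415.6 MJ
Useful energy = total * eta = 55415.6 * 0.33 = 18287.15 MJ
Convert to kWh: 18287.15 / 3.6
Useful energy = 5079.76 kWh

5079.76


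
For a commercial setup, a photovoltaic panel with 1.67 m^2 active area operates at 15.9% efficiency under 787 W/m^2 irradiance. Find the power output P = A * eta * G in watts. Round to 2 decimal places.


Use the solar power formula P = A * eta * G.
Given: A = 1.67 m^2, eta = 0.159, G = 787 W/m^2
P = 1.67 * 0.159 * 787
P = 208.97 W

208.97


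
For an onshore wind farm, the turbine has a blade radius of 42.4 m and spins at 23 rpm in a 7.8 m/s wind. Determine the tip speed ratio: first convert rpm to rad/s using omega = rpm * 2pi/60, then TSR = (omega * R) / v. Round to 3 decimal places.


Convert rotational speed to rad/s:
  omega = 23 * 2 * pi / 60 = 2.4086 rad/s
Compute tip speed:
  v_tip = omega * R = 2.4086 * 42.4 = 102.123 m/s
Tip speed ratio:
  TSR = v_tip / v_wind = 102.123 / 7.8 = 13.093

13.093


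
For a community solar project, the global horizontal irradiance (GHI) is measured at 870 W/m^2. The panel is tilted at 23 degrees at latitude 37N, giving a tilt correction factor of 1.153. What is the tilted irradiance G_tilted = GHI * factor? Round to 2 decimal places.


Identify the given values:
  GHI = 870 W/m^2, tilt correction factor = 1.153
Apply the formula G_tilted = GHI * factor:
  G_tilted = 870 * 1.153
  G_tilted = 1003.11 W/m^2

1003.11


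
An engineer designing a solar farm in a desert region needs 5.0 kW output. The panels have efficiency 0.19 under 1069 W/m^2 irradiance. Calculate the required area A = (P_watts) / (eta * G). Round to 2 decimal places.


Convert target power to watts: P = 5.0 * 1000 = 5000.0 W
Compute denominator: eta * G = 0.19 * 1069 = 203.11
Required area A = P / (eta * G) = 5000.0 / 203.11
A = 24.62 m^2

24.62


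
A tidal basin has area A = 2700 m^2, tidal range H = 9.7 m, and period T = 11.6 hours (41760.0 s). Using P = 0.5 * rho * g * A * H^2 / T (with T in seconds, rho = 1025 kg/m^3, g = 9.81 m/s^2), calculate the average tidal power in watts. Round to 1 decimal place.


Convert period to seconds: T = 11.6 * 3600 = 41760.0 s
H^2 = 9.7^2 = 94.09
P = 0.5 * rho * g * A * H^2 / T
P = 0.5 * 1025 * 9.81 * 2700 * 94.09 / 41760.0
P = 30585.1 W

30585.1


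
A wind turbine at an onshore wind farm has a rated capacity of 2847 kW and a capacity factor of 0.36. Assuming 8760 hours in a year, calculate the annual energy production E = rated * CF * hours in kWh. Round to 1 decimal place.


Annual energy = rated_kW * capacity_factor * hours_per_year
Given: P_rated = 2847 kW, CF = 0.36, hours = 8760
E = 2847 * 0.36 * 8760
E = 8978299.2 kWh

8978299.2


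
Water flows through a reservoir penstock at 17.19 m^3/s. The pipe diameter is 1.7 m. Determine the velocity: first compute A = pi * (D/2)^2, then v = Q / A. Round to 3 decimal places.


Compute pipe cross-sectional area:
  A = pi * (D/2)^2 = pi * (1.7/2)^2 = 2.2698 m^2
Calculate velocity:
  v = Q / A = 17.19 / 2.2698
  v = 7.573 m/s

7.573


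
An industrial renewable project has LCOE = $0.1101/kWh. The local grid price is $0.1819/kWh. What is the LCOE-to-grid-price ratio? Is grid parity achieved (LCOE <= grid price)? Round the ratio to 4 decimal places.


Compare LCOE to grid price:
  LCOE = $0.1101/kWh, Grid price = $0.1819/kWh
  Ratio = LCOE / grid_price = 0.1101 / 0.1819 = 0.6053
  Grid parity achieved (ratio <= 1)? yes

0.6053


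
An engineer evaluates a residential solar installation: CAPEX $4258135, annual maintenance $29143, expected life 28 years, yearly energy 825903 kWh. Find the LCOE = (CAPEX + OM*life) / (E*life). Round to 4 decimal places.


Total cost = CAPEX + OM * lifetime = 4258135 + 29143 * 28 = 4258135 + 816004 = 5074139
Total generation = annual * lifetime = 825903 * 28 = 23125284 kWh
LCOE = 5074139 / 23125284
LCOE = 0.2194 $/kWh

0.2194


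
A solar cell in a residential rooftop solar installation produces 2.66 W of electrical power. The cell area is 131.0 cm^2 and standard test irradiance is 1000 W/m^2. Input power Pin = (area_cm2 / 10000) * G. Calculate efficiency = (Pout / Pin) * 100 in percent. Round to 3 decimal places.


First compute the input power:
  Pin = area_cm2 / 10000 * G = 131.0 / 10000 * 1000 = 13.1 W
Then compute efficiency:
  Efficiency = (Pout / Pin) * 100 = (2.66 / 13.1) * 100
  Efficiency = 20.305%

20.305


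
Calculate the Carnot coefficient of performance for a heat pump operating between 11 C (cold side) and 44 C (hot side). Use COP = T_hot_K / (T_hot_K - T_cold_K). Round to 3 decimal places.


Convert to Kelvin:
  T_hot = 44 + 273.15 = 317.15 K
  T_cold = 11 + 273.15 = 284.15 K
Apply Carnot COP formula:
  COP = T_hot_K / (T_hot_K - T_cold_K) = 317.15 / 33.0
  COP = 9.611

9.611


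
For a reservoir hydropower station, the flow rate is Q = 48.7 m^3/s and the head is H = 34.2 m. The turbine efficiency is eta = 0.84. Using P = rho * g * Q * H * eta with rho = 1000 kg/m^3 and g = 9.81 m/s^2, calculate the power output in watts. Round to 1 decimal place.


Apply the hydropower formula P = rho * g * Q * H * eta
rho * g = 1000 * 9.81 = 9810.0
P = 9810.0 * 48.7 * 34.2 * 0.84
P = 13724715.8 W

13724715.8


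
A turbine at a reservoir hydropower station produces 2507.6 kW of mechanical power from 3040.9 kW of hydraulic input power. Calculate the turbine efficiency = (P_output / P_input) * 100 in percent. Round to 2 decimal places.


Turbine efficiency = (output power / input power) * 100
eta = (2507.6 / 3040.9) * 100
eta = 82.46%

82.46


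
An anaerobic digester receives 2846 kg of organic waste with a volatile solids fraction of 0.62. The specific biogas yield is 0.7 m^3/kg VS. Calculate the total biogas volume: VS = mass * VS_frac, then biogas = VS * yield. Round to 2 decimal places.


Compute volatile solids:
  VS = mass * VS_fraction = 2846 * 0.62 = 1764.52 kg
Calculate biogas volume:
  Biogas = VS * specific_yield = 1764.52 * 0.7
  Biogas = 1235.16 m^3

1235.16


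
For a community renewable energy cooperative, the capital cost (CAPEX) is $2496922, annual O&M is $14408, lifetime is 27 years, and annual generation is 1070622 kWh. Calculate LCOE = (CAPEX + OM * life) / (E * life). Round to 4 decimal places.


Total cost = CAPEX + OM * lifetime = 2496922 + 14408 * 27 = 2496922 + 389016 = 2885938
Total generation = annual * lifetime = 1070622 * 27 = 28906794 kWh
LCOE = 2885938 / 28906794
LCOE = 0.0998 $/kWh

0.0998


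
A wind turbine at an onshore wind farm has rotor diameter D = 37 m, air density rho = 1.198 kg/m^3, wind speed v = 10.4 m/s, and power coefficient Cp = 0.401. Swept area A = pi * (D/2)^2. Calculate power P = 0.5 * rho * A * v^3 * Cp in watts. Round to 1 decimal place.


Step 1 -- Compute swept area:
  A = pi * (D/2)^2 = pi * (37/2)^2 = 1075.21 m^2
Step 2 -- Apply wind power equation:
  P = 0.5 * rho * A * v^3 * Cp
  v^3 = 10.4^3 = 1124.864
  P = 0.5 * 1.198 * 1075.21 * 1124.864 * 0.401
  P = 290512.3 W

290512.3


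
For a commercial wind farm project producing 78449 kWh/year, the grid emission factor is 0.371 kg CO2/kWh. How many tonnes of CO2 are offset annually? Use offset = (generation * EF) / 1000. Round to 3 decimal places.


CO2 offset in kg = generation * emission_factor
CO2 offset = 78449 * 0.371 = 29104.58 kg
Convert to tonnes:
  CO2 offset = 29104.58 / 1000 = 29.105 tonnes

29.105


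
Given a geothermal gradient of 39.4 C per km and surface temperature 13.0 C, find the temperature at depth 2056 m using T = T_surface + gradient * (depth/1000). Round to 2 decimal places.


Convert depth to km: 2056 / 1000 = 2.056 km
Temperature increase = gradient * depth_km = 39.4 * 2.056 = 81.01 C
Temperature at depth = T_surface + delta_T = 13.0 + 81.01
T = 94.01 C

94.01


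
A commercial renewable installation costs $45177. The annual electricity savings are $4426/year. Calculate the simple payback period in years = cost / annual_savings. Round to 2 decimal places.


Simple payback period = initial cost / annual savings
Payback = 45177 / 4426
Payback = 10.21 years

10.21


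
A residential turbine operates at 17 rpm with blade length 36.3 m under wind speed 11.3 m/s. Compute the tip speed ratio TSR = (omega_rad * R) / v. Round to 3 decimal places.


Convert rotational speed to rad/s:
  omega = 17 * 2 * pi / 60 = 1.7802 rad/s
Compute tip speed:
  v_tip = omega * R = 1.7802 * 36.3 = 64.623 m/s
Tip speed ratio:
  TSR = v_tip / v_wind = 64.623 / 11.3 = 5.719

5.719


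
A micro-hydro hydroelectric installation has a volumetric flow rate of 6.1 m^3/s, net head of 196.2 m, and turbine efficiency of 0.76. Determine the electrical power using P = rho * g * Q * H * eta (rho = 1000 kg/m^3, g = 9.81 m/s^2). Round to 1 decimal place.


Apply the hydropower formula P = rho * g * Q * H * eta
rho * g = 1000 * 9.81 = 9810.0
P = 9810.0 * 6.1 * 196.2 * 0.76
P = 8923011.2 W

8923011.2


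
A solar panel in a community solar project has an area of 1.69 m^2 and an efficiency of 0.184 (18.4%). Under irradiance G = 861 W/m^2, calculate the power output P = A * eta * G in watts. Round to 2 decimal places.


Use the solar power formula P = A * eta * G.
Given: A = 1.69 m^2, eta = 0.184, G = 861 W/m^2
P = 1.69 * 0.184 * 861
P = 267.74 W

267.74


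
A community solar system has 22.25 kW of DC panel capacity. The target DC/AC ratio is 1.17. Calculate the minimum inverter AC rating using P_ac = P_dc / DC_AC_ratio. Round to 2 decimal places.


The inverter AC capacity is determined by the DC/AC ratio.
Given: P_dc = 22.25 kW, DC/AC ratio = 1.17
P_ac = P_dc / ratio = 22.25 / 1.17
P_ac = 19.02 kW

19.02


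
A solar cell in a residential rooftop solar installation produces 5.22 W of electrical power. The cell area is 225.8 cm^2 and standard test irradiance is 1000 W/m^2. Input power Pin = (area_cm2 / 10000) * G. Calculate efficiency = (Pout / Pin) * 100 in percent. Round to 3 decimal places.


First compute the input power:
  Pin = area_cm2 / 10000 * G = 225.8 / 10000 * 1000 = 22.58 W
Then compute efficiency:
  Efficiency = (Pout / Pin) * 100 = (5.22 / 22.58) * 100
  Efficiency = 23.118%

23.118


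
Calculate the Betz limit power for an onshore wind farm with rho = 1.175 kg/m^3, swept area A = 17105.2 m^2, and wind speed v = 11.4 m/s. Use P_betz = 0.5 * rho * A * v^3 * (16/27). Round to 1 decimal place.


The Betz coefficient Cp_max = 16/27 = 0.5926
v^3 = 11.4^3 = 1481.544
P_betz = 0.5 * rho * A * v^3 * Cp_max
P_betz = 0.5 * 1.175 * 17105.2 * 1481.544 * 0.5926
P_betz = 8822807.4 W

8822807.4


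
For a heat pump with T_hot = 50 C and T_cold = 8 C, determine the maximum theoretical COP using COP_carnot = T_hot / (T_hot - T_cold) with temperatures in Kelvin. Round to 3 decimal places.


Convert to Kelvin:
  T_hot = 50 + 273.15 = 323.15 K
  T_cold = 8 + 273.15 = 281.15 K
Apply Carnot COP formula:
  COP = T_hot_K / (T_hot_K - T_cold_K) = 323.15 / 42.0
  COP = 7.694

7.694


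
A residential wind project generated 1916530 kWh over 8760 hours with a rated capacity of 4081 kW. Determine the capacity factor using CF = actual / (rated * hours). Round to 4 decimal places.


Capacity factor = actual output / maximum possible output
Maximum possible = rated * hours = 4081 * 8760 = 35749560 kWh
CF = 1916530 / 35749560
CF = 0.0536

0.0536


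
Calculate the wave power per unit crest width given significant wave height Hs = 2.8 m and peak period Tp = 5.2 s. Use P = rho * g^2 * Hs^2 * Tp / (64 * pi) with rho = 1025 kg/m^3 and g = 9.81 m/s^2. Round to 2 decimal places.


Apply wave power formula:
  g^2 = 9.81^2 = 96.2361
  Hs^2 = 2.8^2 = 7.84
  Numerator = rho * g^2 * Hs^2 * Tp = 1025 * 96.2361 * 7.84 * 5.2 = 4021437.16
  Denominator = 64 * pi = 201.0619
  P = 4021437.16 / 201.0619 = 20000.99 W/m

20000.99


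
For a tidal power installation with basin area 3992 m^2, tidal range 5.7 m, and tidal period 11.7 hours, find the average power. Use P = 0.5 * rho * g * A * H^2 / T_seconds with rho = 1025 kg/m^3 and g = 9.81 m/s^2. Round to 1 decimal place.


Convert period to seconds: T = 11.7 * 3600 = 42120.0 s
H^2 = 5.7^2 = 32.49
P = 0.5 * rho * g * A * H^2 / T
P = 0.5 * 1025 * 9.81 * 3992 * 32.49 / 42120.0
P = 15481.6 W

15481.6


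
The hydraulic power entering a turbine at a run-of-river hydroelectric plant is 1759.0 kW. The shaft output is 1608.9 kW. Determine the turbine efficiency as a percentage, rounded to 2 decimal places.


Turbine efficiency = (output power / input power) * 100
eta = (1608.9 / 1759.0) * 100
eta = 91.47%

91.47


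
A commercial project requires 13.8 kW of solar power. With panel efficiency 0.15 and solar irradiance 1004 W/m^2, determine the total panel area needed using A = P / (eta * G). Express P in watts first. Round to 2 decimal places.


Convert target power to watts: P = 13.8 * 1000 = 13800.0 W
Compute denominator: eta * G = 0.15 * 1004 = 150.6
Required area A = P / (eta * G) = 13800.0 / 150.6
A = 91.63 m^2

91.63


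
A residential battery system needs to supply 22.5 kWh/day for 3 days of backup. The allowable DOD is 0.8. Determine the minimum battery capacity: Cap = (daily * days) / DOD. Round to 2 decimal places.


Total energy needed = daily * days = 22.5 * 3 = 67.5 kWh
Account for depth of discharge:
  Cap = total_energy / DOD = 67.5 / 0.8
  Cap = 84.38 kWh

84.38


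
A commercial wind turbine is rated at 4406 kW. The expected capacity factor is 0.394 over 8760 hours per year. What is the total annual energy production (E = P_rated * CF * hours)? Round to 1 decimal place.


Annual energy = rated_kW * capacity_factor * hours_per_year
Given: P_rated = 4406 kW, CF = 0.394, hours = 8760
E = 4406 * 0.394 * 8760
E = 15207044.6 kWh

15207044.6


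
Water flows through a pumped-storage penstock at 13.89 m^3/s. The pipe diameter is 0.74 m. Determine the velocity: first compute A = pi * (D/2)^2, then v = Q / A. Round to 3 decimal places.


Compute pipe cross-sectional area:
  A = pi * (D/2)^2 = pi * (0.74/2)^2 = 0.4301 m^2
Calculate velocity:
  v = Q / A = 13.89 / 0.4301
  v = 32.296 m/s

32.296


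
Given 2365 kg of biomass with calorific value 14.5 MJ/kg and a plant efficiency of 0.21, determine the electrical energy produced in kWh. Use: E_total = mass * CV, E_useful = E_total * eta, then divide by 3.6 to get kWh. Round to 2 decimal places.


Total energy = mass * CV = 2365 * 14.5 = 34292.5 MJ
Useful energy = total * eta = 34292.5 * 0.21 = 7201.43 MJ
Convert to kWh: 7201.43 / 3.6
Useful energy = 2000.40 kWh

2000.40


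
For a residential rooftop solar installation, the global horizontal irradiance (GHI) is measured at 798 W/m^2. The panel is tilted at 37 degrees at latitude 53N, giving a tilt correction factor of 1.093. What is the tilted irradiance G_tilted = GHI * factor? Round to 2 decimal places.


Identify the given values:
  GHI = 798 W/m^2, tilt correction factor = 1.093
Apply the formula G_tilted = GHI * factor:
  G_tilted = 798 * 1.093
  G_tilted = 872.21 W/m^2

872.21


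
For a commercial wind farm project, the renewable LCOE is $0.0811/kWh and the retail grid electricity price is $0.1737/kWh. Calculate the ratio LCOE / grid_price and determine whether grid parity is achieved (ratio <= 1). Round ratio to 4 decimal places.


Compare LCOE to grid price:
  LCOE = $0.0811/kWh, Grid price = $0.1737/kWh
  Ratio = LCOE / grid_price = 0.0811 / 0.1737 = 0.4669
  Grid parity achieved (ratio <= 1)? yes

0.4669


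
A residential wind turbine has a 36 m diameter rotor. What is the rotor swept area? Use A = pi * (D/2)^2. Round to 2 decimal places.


Compute the rotor radius:
  r = D / 2 = 36 / 2 = 18.0 m
Calculate swept area:
  A = pi * r^2 = pi * 18.0^2
  A = 1017.88 m^2

1017.88


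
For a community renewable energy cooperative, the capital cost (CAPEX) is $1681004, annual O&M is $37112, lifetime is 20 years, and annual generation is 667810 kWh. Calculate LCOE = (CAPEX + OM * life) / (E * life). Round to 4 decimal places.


Total cost = CAPEX + OM * lifetime = 1681004 + 37112 * 20 = 1681004 + 742240 = 2423244
Total generation = annual * lifetime = 667810 * 20 = 13356200 kWh
LCOE = 2423244 / 13356200
LCOE = 0.1814 $/kWh

0.1814


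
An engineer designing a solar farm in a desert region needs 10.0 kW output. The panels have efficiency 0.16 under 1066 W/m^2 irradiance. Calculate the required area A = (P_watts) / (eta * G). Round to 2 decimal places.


Convert target power to watts: P = 10.0 * 1000 = 10000.0 W
Compute denominator: eta * G = 0.16 * 1066 = 170.56
Required area A = P / (eta * G) = 10000.0 / 170.56
A = 58.63 m^2

58.63


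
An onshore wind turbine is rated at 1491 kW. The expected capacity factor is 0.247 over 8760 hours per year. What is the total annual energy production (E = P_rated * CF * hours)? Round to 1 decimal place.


Annual energy = rated_kW * capacity_factor * hours_per_year
Given: P_rated = 1491 kW, CF = 0.247, hours = 8760
E = 1491 * 0.247 * 8760
E = 3226106.5 kWh

3226106.5


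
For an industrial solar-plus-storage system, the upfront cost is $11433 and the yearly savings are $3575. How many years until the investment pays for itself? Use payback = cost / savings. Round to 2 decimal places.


Simple payback period = initial cost / annual savings
Payback = 11433 / 3575
Payback = 3.20 years

3.20


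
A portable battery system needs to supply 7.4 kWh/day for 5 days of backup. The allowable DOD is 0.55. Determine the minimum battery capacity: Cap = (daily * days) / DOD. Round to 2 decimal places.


Total energy needed = daily * days = 7.4 * 5 = 37.0 kWh
Account for depth of discharge:
  Cap = total_energy / DOD = 37.0 / 0.55
  Cap = 67.27 kWh

67.27


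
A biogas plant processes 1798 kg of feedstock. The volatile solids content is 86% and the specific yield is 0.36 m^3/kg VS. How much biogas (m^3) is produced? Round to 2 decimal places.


Compute volatile solids:
  VS = mass * VS_fraction = 1798 * 0.86 = 1546.28 kg
Calculate biogas volume:
  Biogas = VS * specific_yield = 1546.28 * 0.36
  Biogas = 556.66 m^3

556.66


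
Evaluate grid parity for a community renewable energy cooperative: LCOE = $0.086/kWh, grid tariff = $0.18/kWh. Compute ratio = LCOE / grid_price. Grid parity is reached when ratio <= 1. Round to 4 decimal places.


Compare LCOE to grid price:
  LCOE = $0.086/kWh, Grid price = $0.18/kWh
  Ratio = LCOE / grid_price = 0.086 / 0.18 = 0.4778
  Grid parity achieved (ratio <= 1)? yes

0.4778


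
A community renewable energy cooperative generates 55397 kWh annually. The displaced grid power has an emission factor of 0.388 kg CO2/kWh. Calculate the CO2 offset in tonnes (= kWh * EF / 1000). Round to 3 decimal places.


CO2 offset in kg = generation * emission_factor
CO2 offset = 55397 * 0.388 = 21494.04 kg
Convert to tonnes:
  CO2 offset = 21494.04 / 1000 = 21.494 tonnes

21.494


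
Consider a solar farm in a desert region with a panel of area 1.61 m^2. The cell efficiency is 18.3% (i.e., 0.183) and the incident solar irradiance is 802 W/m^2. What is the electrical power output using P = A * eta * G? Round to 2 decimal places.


Use the solar power formula P = A * eta * G.
Given: A = 1.61 m^2, eta = 0.183, G = 802 W/m^2
P = 1.61 * 0.183 * 802
P = 236.29 W

236.29


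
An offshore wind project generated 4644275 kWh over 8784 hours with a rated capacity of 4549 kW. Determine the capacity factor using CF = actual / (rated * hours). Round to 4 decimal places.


Capacity factor = actual output / maximum possible output
Maximum possible = rated * hours = 4549 * 8784 = 39958416 kWh
CF = 4644275 / 39958416
CF = 0.1162

0.1162


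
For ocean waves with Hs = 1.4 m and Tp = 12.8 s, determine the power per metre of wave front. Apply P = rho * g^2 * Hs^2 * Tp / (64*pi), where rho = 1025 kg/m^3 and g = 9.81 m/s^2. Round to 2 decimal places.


Apply wave power formula:
  g^2 = 9.81^2 = 96.2361
  Hs^2 = 1.4^2 = 1.96
  Numerator = rho * g^2 * Hs^2 * Tp = 1025 * 96.2361 * 1.96 * 12.8 = 2474730.56
  Denominator = 64 * pi = 201.0619
  P = 2474730.56 / 201.0619 = 12308.30 W/m

12308.30


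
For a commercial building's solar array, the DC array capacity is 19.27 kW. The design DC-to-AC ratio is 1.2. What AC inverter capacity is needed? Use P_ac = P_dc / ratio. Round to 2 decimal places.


The inverter AC capacity is determined by the DC/AC ratio.
Given: P_dc = 19.27 kW, DC/AC ratio = 1.2
P_ac = P_dc / ratio = 19.27 / 1.2
P_ac = 16.06 kW

16.06


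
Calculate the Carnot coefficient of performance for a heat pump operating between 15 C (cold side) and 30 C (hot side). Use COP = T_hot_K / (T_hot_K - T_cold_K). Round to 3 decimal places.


Convert to Kelvin:
  T_hot = 30 + 273.15 = 303.15 K
  T_cold = 15 + 273.15 = 288.15 K
Apply Carnot COP formula:
  COP = T_hot_K / (T_hot_K - T_cold_K) = 303.15 / 15.0
  COP = 20.210

20.210


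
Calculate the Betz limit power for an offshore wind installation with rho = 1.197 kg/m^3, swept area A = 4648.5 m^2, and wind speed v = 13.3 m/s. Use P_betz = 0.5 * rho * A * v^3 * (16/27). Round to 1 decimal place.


The Betz coefficient Cp_max = 16/27 = 0.5926
v^3 = 13.3^3 = 2352.637
P_betz = 0.5 * rho * A * v^3 * Cp_max
P_betz = 0.5 * 1.197 * 4648.5 * 2352.637 * 0.5926
P_betz = 3878717.3 W

3878717.3


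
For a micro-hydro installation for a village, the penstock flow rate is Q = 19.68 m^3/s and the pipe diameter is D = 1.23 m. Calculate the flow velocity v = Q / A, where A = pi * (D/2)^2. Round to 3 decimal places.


Compute pipe cross-sectional area:
  A = pi * (D/2)^2 = pi * (1.23/2)^2 = 1.1882 m^2
Calculate velocity:
  v = Q / A = 19.68 / 1.1882
  v = 16.562 m/s

16.562


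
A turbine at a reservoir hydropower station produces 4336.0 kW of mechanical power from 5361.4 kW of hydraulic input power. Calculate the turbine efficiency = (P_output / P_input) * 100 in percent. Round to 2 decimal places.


Turbine efficiency = (output power / input power) * 100
eta = (4336.0 / 5361.4) * 100
eta = 80.87%

80.87


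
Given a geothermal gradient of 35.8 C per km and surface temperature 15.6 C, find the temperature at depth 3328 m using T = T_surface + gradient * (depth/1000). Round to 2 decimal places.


Convert depth to km: 3328 / 1000 = 3.328 km
Temperature increase = gradient * depth_km = 35.8 * 3.328 = 119.14 C
Temperature at depth = T_surface + delta_T = 15.6 + 119.14
T = 134.74 C

134.74


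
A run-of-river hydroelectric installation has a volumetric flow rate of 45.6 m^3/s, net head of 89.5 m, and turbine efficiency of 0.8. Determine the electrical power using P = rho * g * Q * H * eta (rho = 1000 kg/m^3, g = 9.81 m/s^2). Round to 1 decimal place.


Apply the hydropower formula P = rho * g * Q * H * eta
rho * g = 1000 * 9.81 = 9810.0
P = 9810.0 * 45.6 * 89.5 * 0.8
P = 32029257.6 W

32029257.6


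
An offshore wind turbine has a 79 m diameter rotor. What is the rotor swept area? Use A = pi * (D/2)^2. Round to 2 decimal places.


Compute the rotor radius:
  r = D / 2 = 79 / 2 = 39.5 m
Calculate swept area:
  A = pi * r^2 = pi * 39.5^2
  A = 4901.67 m^2

4901.67


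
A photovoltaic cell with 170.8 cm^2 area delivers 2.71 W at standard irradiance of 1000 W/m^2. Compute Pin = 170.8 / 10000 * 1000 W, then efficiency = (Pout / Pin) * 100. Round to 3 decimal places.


First compute the input power:
  Pin = area_cm2 / 10000 * G = 170.8 / 10000 * 1000 = 17.08 W
Then compute efficiency:
  Efficiency = (Pout / Pin) * 100 = (2.71 / 17.08) * 100
  Efficiency = 15.867%

15.867


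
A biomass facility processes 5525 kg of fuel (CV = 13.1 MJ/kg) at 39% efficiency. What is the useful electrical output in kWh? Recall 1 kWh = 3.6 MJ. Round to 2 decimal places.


Total energy = mass * CV = 5525 * 13.1 = 72377.5 MJ
Useful energy = total * eta = 72377.5 * 0.39 = 28227.23 MJ
Convert to kWh: 28227.23 / 3.6
Useful energy = 7840.90 kWh

7840.90


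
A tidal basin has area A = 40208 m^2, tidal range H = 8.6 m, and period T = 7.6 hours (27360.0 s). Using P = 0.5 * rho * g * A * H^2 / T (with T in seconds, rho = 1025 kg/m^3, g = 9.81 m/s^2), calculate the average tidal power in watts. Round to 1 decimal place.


Convert period to seconds: T = 7.6 * 3600 = 27360.0 s
H^2 = 8.6^2 = 73.96
P = 0.5 * rho * g * A * H^2 / T
P = 0.5 * 1025 * 9.81 * 40208 * 73.96 / 27360.0
P = 546457.2 W

546457.2


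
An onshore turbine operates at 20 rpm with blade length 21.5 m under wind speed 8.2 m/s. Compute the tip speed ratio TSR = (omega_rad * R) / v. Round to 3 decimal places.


Convert rotational speed to rad/s:
  omega = 20 * 2 * pi / 60 = 2.0944 rad/s
Compute tip speed:
  v_tip = omega * R = 2.0944 * 21.5 = 45.029 m/s
Tip speed ratio:
  TSR = v_tip / v_wind = 45.029 / 8.2 = 5.491

5.491


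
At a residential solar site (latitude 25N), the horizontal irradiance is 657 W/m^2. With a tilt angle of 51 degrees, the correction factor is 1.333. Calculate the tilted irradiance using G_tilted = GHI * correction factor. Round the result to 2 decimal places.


Identify the given values:
  GHI = 657 W/m^2, tilt correction factor = 1.333
Apply the formula G_tilted = GHI * factor:
  G_tilted = 657 * 1.333
  G_tilted = 875.78 W/m^2

875.78


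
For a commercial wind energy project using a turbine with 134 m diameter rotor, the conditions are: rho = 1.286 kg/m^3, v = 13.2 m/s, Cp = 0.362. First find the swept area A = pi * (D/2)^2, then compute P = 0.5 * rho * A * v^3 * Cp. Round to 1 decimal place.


Step 1 -- Compute swept area:
  A = pi * (D/2)^2 = pi * (134/2)^2 = 14102.61 m^2
Step 2 -- Apply wind power equation:
  P = 0.5 * rho * A * v^3 * Cp
  v^3 = 13.2^3 = 2299.968
  P = 0.5 * 1.286 * 14102.61 * 2299.968 * 0.362
  P = 7549893.3 W

7549893.3


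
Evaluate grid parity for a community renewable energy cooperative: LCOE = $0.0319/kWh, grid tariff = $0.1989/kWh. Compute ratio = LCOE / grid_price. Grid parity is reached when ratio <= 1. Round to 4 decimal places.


Compare LCOE to grid price:
  LCOE = $0.0319/kWh, Grid price = $0.1989/kWh
  Ratio = LCOE / grid_price = 0.0319 / 0.1989 = 0.1604
  Grid parity achieved (ratio <= 1)? yes

0.1604


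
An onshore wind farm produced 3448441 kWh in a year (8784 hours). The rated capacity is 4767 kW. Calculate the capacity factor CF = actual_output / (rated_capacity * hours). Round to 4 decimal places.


Capacity factor = actual output / maximum possible output
Maximum possible = rated * hours = 4767 * 8784 = 41873328 kWh
CF = 3448441 / 41873328
CF = 0.0824

0.0824


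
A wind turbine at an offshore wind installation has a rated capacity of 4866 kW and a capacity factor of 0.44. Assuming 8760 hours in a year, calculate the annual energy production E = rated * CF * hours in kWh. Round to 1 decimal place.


Annual energy = rated_kW * capacity_factor * hours_per_year
Given: P_rated = 4866 kW, CF = 0.44, hours = 8760
E = 4866 * 0.44 * 8760
E = 18755510.4 kWh

18755510.4


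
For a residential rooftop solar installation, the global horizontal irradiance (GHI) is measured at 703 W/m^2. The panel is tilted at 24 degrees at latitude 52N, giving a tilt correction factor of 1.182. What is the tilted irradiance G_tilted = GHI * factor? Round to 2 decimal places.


Identify the given values:
  GHI = 703 W/m^2, tilt correction factor = 1.182
Apply the formula G_tilted = GHI * factor:
  G_tilted = 703 * 1.182
  G_tilted = 830.95 W/m^2

830.95


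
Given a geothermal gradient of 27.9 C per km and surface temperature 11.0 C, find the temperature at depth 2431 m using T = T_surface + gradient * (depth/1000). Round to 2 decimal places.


Convert depth to km: 2431 / 1000 = 2.431 km
Temperature increase = gradient * depth_km = 27.9 * 2.431 = 67.82 C
Temperature at depth = T_surface + delta_T = 11.0 + 67.82
T = 78.82 C

78.82


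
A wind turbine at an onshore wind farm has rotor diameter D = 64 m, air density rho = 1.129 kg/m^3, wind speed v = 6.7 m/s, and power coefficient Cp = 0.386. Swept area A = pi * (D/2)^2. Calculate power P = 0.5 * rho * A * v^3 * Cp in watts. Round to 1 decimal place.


Step 1 -- Compute swept area:
  A = pi * (D/2)^2 = pi * (64/2)^2 = 3216.99 m^2
Step 2 -- Apply wind power equation:
  P = 0.5 * rho * A * v^3 * Cp
  v^3 = 6.7^3 = 300.763
  P = 0.5 * 1.129 * 3216.99 * 300.763 * 0.386
  P = 210826.6 W

210826.6


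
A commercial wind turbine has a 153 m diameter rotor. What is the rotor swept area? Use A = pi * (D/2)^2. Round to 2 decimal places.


Compute the rotor radius:
  r = D / 2 = 153 / 2 = 76.5 m
Calculate swept area:
  A = pi * r^2 = pi * 76.5^2
  A = 18385.39 m^2

18385.39


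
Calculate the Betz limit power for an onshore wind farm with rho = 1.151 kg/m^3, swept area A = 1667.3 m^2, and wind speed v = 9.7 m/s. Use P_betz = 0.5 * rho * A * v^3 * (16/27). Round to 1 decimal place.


The Betz coefficient Cp_max = 16/27 = 0.5926
v^3 = 9.7^3 = 912.673
P_betz = 0.5 * rho * A * v^3 * Cp_max
P_betz = 0.5 * 1.151 * 1667.3 * 912.673 * 0.5926
P_betz = 518956.0 W

518956.0


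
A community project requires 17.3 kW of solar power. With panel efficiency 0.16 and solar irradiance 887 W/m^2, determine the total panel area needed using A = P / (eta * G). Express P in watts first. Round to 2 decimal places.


Convert target power to watts: P = 17.3 * 1000 = 17300.0 W
Compute denominator: eta * G = 0.16 * 887 = 141.92
Required area A = P / (eta * G) = 17300.0 / 141.92
A = 121.90 m^2

121.90


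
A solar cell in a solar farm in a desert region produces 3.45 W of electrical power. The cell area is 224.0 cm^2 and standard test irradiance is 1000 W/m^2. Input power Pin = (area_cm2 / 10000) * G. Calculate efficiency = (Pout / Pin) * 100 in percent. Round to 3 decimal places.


First compute the input power:
  Pin = area_cm2 / 10000 * G = 224.0 / 10000 * 1000 = 22.4 W
Then compute efficiency:
  Efficiency = (Pout / Pin) * 100 = (3.45 / 22.4) * 100
  Efficiency = 15.402%

15.402


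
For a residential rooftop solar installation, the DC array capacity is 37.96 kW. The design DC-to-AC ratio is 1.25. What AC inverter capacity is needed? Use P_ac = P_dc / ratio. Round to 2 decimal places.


The inverter AC capacity is determined by the DC/AC ratio.
Given: P_dc = 37.96 kW, DC/AC ratio = 1.25
P_ac = P_dc / ratio = 37.96 / 1.25
P_ac = 30.37 kW

30.37


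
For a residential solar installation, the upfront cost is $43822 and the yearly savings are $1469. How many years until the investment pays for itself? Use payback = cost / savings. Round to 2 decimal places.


Simple payback period = initial cost / annual savings
Payback = 43822 / 1469
Payback = 29.83 years

29.83


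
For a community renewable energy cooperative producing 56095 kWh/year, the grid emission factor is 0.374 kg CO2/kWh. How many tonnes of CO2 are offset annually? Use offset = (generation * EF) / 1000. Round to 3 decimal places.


CO2 offset in kg = generation * emission_factor
CO2 offset = 56095 * 0.374 = 20979.53 kg
Convert to tonnes:
  CO2 offset = 20979.53 / 1000 = 20.980 tonnes

20.980


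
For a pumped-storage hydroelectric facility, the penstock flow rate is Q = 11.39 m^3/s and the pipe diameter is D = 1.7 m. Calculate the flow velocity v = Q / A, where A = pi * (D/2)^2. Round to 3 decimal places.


Compute pipe cross-sectional area:
  A = pi * (D/2)^2 = pi * (1.7/2)^2 = 2.2698 m^2
Calculate velocity:
  v = Q / A = 11.39 / 2.2698
  v = 5.018 m/s

5.018


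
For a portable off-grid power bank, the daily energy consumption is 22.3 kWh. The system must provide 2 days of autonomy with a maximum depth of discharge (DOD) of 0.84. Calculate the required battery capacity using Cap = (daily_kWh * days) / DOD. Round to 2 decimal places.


Total energy needed = daily * days = 22.3 * 2 = 44.6 kWh
Account for depth of discharge:
  Cap = total_energy / DOD = 44.6 / 0.84
  Cap = 53.10 kWh

53.10


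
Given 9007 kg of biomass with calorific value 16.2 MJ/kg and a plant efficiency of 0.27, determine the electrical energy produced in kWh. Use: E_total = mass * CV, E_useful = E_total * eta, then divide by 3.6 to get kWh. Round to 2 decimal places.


Total energy = mass * CV = 9007 * 16.2 = 145913.4 MJ
Useful energy = total * eta = 145913.4 * 0.27 = 39396.62 MJ
Convert to kWh: 39396.62 / 3.6
Useful energy = 10943.51 kWh

10943.51


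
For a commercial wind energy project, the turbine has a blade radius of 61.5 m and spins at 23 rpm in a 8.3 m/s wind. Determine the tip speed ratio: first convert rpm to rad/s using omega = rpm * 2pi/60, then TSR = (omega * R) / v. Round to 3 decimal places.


Convert rotational speed to rad/s:
  omega = 23 * 2 * pi / 60 = 2.4086 rad/s
Compute tip speed:
  v_tip = omega * R = 2.4086 * 61.5 = 148.126 m/s
Tip speed ratio:
  TSR = v_tip / v_wind = 148.126 / 8.3 = 17.847

17.847


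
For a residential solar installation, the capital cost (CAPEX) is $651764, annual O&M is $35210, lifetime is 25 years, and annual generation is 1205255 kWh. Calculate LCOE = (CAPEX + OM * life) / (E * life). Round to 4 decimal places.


Total cost = CAPEX + OM * lifetime = 651764 + 35210 * 25 = 651764 + 880250 = 1532014
Total generation = annual * lifetime = 1205255 * 25 = 30131375 kWh
LCOE = 1532014 / 30131375
LCOE = 0.0508 $/kWh

0.0508


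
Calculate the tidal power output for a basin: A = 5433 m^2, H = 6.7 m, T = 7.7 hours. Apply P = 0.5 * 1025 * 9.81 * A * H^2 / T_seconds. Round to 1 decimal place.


Convert period to seconds: T = 7.7 * 3600 = 27720.0 s
H^2 = 6.7^2 = 44.89
P = 0.5 * rho * g * A * H^2 / T
P = 0.5 * 1025 * 9.81 * 5433 * 44.89 / 27720.0
P = 44234.3 W

44234.3
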